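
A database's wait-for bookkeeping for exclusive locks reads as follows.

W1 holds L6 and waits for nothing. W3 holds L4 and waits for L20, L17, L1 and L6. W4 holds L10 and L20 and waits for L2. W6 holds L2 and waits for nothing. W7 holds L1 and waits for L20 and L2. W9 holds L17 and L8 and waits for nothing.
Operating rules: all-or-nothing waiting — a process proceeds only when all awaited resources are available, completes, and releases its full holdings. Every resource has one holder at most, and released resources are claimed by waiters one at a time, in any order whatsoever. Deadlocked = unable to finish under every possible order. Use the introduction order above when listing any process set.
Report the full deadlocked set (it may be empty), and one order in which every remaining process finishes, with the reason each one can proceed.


Nothing here is deadlocked.
Key observation: the wait relation is loop-free; peeling off processes with no waits unwinds the whole state.
The rest can finish in the order W6, W4, W1, W7, W9, W3.
Verifying each step:
  run W6 (it waits on nothing); releases L2
  run W4 (all its waits — L2 — are resolved); releases L10 and L20
  run W1 (it waits on nothing); releases L6
  run W7 (all its waits — L20 and L2 — are resolved); releases L1
  run W9 (it waits on nothing); releases L17 and L8
  run W3 (all its waits — L20, L17, L1 and L6 — are resolved); releases L4


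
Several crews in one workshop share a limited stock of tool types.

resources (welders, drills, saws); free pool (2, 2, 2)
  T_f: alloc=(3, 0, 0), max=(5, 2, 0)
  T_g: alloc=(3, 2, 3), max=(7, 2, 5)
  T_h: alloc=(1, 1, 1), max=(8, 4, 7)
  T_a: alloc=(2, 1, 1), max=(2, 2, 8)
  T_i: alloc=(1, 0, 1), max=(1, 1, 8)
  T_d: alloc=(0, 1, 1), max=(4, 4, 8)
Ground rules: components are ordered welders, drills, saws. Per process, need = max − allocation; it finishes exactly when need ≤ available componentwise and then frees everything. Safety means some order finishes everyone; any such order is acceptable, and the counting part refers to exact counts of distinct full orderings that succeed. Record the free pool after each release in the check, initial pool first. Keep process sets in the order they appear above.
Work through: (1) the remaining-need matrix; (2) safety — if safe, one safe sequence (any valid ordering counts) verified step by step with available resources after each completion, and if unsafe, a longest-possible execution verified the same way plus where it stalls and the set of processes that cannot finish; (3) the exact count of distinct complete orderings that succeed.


(1) Need matrix, components ordered welders, drills, saws:
  T_f: (2, 2, 0)
  T_g: (4, 0, 2)
  T_h: (7, 3, 6)
  T_a: (0, 1, 7)
  T_i: (0, 1, 7)
  T_d: (4, 3, 7)
(2) UNSAFE.
Key observation: after T_f, T_g complete, (8, 4, 5) is the best the pool ever gets, yet each leftover process wants more saws.
Going as far as possible: T_f, T_g; after that, nothing fits. Walking it through:
  pool = (2, 2, 2)
  run T_f (needs (2, 2, 0), free (2, 2, 2)); after release of (3, 0, 0) the pool is (5, 2, 2)
  run T_g (needs (4, 0, 2), free (5, 2, 2)); after release of (3, 2, 3) the pool is (8, 4, 5)
  blocked: T_h wants (7, 3, 6), pool (8, 4, 5) — not enough saws
  blocked: T_a wants (0, 1, 7), pool (8, 4, 5) — not enough saws
  blocked: T_i wants (0, 1, 7), pool (8, 4, 5) — not enough saws
  blocked: T_d wants (4, 3, 7), pool (8, 4, 5) — not enough saws
Processes that can never finish: T_h, T_a, T_i and T_d.
(3) Precisely 0 of the possible complete orderings are safe sequences.


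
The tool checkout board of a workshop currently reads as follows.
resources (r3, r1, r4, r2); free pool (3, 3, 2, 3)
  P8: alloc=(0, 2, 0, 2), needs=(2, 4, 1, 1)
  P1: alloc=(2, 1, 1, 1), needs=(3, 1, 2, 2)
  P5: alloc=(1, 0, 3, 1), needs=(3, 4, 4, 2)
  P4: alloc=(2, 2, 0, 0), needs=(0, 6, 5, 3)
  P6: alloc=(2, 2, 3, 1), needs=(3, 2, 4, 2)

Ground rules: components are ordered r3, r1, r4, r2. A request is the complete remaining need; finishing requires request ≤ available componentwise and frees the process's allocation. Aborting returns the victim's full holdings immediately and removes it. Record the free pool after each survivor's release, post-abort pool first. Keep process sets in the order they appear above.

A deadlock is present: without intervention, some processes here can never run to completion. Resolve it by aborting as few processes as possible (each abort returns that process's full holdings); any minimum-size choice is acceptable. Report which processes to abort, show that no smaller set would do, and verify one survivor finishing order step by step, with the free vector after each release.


The answer: abort P5.
Key observation: P6 could never have finished before the abort; with (1, 0, 3, 1) returned by P5, it fits at step 3.
Why nothing smaller works: aborting no one leaves the state deadlocked as given.
One survivor order: P1, P8, P6, P4. Walking it through (post-abort pool first):
  pool = (4, 3, 5, 4)
  P1: need (3, 1, 2, 2) fits (4, 3, 5, 4); releases (2, 1, 1, 1), pool now (6, 4, 6, 5)
  P8: need (2, 4, 1, 1) fits (6, 4, 6, 5); releases (0, 2, 0, 2), pool now (6, 6, 6, 7)
  P6: need (3, 2, 4, 2) fits (6, 6, 6, 7); releases (2, 2, 3, 1), pool now (8, 8, 9, 8)
  P4: need (0, 6, 5, 3) fits (8, 8, 9, 8); releases (2, 2, 0, 0), pool now (10, 10, 9, 8)


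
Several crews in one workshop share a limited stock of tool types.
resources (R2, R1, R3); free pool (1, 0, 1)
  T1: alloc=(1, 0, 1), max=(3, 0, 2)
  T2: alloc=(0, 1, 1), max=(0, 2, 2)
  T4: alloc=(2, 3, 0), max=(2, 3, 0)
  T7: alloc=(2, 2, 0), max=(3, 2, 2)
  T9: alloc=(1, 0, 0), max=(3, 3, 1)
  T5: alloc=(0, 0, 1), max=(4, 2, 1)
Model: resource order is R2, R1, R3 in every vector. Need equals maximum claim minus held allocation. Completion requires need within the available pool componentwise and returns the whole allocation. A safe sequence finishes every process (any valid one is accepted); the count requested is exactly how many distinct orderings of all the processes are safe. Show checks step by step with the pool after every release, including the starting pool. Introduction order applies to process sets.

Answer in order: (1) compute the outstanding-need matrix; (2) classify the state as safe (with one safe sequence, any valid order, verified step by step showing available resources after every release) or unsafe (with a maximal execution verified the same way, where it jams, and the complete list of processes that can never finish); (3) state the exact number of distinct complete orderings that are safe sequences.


(1) Need matrix, components ordered R2, R1, R3:
  T1: (2, 0, 1)
  T2: (0, 1, 1)
  T4: (0, 0, 0)
  T7: (1, 0, 2)
  T9: (2, 3, 1)
  T5: (4, 2, 0)
(2) The state is SAFE; one workable sequence: T4, T1, T9, T5, T2, T7.
Key observation: T1 marks the first exact bind of the order: its need (2, 0, 1) fits the free (3, 3, 1) with zero slack on a requested resource.
Verifying each step:
  pool = (1, 0, 1)
  T4: need (0, 0, 0) fits (1, 0, 1); releases (2, 3, 0), pool now (3, 3, 1)
  T1: need (2, 0, 1) fits (3, 3, 1); releases (1, 0, 1), pool now (4, 3, 2)
  T9: need (2, 3, 1) fits (4, 3, 2); releases (1, 0, 0), pool now (5, 3, 2)
  T5: need (4, 2, 0) fits (5, 3, 2); releases (0, 0, 1), pool now (5, 3, 3)
  T2: need (0, 1, 1) fits (5, 3, 3); releases (0, 1, 1), pool now (5, 4, 4)
  T7: need (1, 0, 2) fits (5, 4, 4); releases (2, 2, 0), pool now (7, 6, 4)
(3) Precisely 60 of the possible complete orderings are safe sequences.


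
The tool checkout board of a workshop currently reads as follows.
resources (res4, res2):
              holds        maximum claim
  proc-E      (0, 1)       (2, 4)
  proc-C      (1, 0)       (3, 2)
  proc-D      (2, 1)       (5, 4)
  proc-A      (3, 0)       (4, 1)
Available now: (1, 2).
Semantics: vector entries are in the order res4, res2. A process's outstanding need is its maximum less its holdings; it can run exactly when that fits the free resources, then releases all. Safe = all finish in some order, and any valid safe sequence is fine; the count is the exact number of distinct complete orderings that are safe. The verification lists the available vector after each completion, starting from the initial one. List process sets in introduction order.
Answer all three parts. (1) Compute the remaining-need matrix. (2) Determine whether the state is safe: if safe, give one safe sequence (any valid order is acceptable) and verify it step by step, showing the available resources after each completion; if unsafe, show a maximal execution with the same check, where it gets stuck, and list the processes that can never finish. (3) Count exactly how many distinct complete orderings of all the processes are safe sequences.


(1) Outstanding need per process (order res4, res2):
  proc-E: (2, 3)
  proc-C: (2, 2)
  proc-D: (3, 3)
  proc-A: (1, 1)
(2) UNSAFE.
Key observation: the wall is res2: completing proc-A, proc-C brings the pool only to (5, 2), and all the rest need more.
The run proc-A, proc-C cannot be extended any further. Check, step by step:
  pool = (1, 2)
  run proc-A (needs (1, 1), free (1, 2)); after release of (3, 0) the pool is (4, 2)
  run proc-C (needs (2, 2), free (4, 2)); after release of (1, 0) the pool is (5, 2)
  proc-E cannot run: need (2, 3) vs free (5, 2) (insufficient res2)
  proc-D cannot run: need (3, 3) vs free (5, 2) (insufficient res2)
Processes that can never finish: proc-E and proc-D.
(3) The exact count: 0 of the possible complete orderings are safe sequences.


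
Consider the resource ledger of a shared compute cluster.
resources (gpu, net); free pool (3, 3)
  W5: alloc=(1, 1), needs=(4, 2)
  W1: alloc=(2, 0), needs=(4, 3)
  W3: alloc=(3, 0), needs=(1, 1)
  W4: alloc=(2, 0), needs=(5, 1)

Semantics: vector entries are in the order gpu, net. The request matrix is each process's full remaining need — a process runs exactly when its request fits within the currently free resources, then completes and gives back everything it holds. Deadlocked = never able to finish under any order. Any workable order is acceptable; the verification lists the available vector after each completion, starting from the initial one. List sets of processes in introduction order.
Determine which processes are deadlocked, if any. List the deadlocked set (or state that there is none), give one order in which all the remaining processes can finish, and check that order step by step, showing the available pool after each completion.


No process is deadlocked.
Key observation: the pool covers W3 at once, and every later process fits after earlier releases.
One completion order for the rest: W3, W1, W4, W5. Check, step by step:
  pool = (3, 3)
  W3 needs (1, 1) <= (3, 3) -> finishes; pool += (3, 0) = (6, 3)
  W1 needs (4, 3) <= (6, 3) -> finishes; pool += (2, 0) = (8, 3)
  W4 needs (5, 1) <= (8, 3) -> finishes; pool += (2, 0) = (10, 3)
  W5 needs (4, 2) <= (10, 3) -> finishes; pool += (1, 1) = (11, 4)


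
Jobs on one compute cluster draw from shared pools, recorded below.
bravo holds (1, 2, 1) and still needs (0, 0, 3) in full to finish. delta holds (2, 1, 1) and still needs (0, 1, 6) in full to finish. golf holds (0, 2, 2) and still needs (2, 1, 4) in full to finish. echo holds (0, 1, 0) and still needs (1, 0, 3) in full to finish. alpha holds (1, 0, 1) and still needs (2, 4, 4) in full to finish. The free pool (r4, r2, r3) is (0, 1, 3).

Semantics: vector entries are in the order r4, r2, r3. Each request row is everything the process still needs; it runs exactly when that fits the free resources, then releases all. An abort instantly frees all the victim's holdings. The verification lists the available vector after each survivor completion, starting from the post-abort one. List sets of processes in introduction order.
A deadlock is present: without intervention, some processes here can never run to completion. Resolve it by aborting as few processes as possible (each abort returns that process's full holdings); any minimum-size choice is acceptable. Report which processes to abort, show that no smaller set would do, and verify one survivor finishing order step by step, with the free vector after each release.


Abort alpha.
Key observation: golf had no path to completion before; after the abort of alpha ((1, 0, 1) returned), step 3 is where it fits.
Minimality: the empty abort set fails — the state is deadlocked as it stands.
One survivor order: bravo, echo, golf, delta. Check, step by step (post-abort pool first):
  pool = (1, 1, 4)
  run bravo (needs (0, 0, 3), free (1, 1, 4)); after release of (1, 2, 1) the pool is (2, 3, 5)
  run echo (needs (1, 0, 3), free (2, 3, 5)); after release of (0, 1, 0) the pool is (2, 4, 5)
  run golf (needs (2, 1, 4), free (2, 4, 5)); after release of (0, 2, 2) the pool is (2, 6, 7)
  run delta (needs (0, 1, 6), free (2, 6, 7)); after release of (2, 1, 1) the pool is (4, 7, 8)


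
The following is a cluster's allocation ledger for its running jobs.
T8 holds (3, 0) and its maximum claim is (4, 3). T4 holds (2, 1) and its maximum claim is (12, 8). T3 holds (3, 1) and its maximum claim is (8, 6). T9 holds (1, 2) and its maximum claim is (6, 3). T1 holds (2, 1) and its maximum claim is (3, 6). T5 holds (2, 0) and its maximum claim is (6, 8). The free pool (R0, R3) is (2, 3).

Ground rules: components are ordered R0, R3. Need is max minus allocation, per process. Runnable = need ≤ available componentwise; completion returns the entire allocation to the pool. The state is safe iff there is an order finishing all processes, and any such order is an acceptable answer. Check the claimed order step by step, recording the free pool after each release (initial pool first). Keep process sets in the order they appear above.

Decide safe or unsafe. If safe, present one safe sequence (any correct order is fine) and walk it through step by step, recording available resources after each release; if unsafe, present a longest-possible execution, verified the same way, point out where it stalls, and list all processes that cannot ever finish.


SAFE. One safe sequence: T8, T9, T3, T1, T4, T5.
Key observation: T8 is the earliest step where a requested resource binds exactly: need (1, 3), pool (2, 3) at its turn.
Step-by-step check:
  pool = (2, 3)
  T8: need (1, 3) fits (2, 3); releases (3, 0), pool now (5, 3)
  T9: need (5, 1) fits (5, 3); releases (1, 2), pool now (6, 5)
  T3: need (5, 5) fits (6, 5); releases (3, 1), pool now (9, 6)
  T1: need (1, 5) fits (9, 6); releases (2, 1), pool now (11, 7)
  T4: need (10, 7) fits (11, 7); releases (2, 1), pool now (13, 8)
  T5: need (4, 8) fits (13, 8); releases (2, 0), pool now (15, 8)


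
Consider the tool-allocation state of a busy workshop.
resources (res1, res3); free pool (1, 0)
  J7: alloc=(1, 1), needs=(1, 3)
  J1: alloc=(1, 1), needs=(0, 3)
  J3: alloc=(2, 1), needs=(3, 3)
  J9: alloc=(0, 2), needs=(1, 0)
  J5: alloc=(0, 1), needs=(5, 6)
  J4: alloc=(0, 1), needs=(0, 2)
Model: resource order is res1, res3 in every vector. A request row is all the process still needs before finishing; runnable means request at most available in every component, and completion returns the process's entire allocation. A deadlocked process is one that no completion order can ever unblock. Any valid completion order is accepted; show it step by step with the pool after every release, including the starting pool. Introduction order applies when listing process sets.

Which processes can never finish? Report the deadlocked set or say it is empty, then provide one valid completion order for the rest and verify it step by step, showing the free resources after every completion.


The deadlocked set is empty.
Key observation: there is always a runnable process — J9 first — so the state unwinds completely.
The rest can finish in the order J9, J4, J1, J7, J3, J5. Step-by-step check:
  pool = (1, 0)
  J9: need (1, 0) fits (1, 0); releases (0, 2), pool now (1, 2)
  J4: need (0, 2) fits (1, 2); releases (0, 1), pool now (1, 3)
  J1: need (0, 3) fits (1, 3); releases (1, 1), pool now (2, 4)
  J7: need (1, 3) fits (2, 4); releases (1, 1), pool now (3, 5)
  J3: need (3, 3) fits (3, 5); releases (2, 1), pool now (5, 6)
  J5: need (5, 6) fits (5, 6); releases (0, 1), pool now (5, 7)


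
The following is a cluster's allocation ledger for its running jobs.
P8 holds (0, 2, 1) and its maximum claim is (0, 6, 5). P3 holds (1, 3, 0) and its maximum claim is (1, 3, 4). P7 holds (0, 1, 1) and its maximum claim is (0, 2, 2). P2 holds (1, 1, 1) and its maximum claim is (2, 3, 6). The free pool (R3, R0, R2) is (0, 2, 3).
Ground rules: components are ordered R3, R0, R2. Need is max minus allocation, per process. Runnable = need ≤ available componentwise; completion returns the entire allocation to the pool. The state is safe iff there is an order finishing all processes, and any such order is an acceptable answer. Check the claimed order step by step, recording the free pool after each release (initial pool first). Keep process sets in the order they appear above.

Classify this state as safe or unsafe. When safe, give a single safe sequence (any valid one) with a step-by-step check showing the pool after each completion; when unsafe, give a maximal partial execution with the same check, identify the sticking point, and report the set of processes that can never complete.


SAFE, for example via the order P7, P3, P8, P2.
Key observation: reading the order forward, P3 is the first process whose need (0, 0, 4) meets the free pool (0, 3, 4) exactly on a resource it requests.
Walking it through:
  pool = (0, 2, 3)
  P7 needs (0, 1, 1) <= (0, 2, 3) -> finishes; pool += (0, 1, 1) = (0, 3, 4)
  P3 needs (0, 0, 4) <= (0, 3, 4) -> finishes; pool += (1, 3, 0) = (1, 6, 4)
  P8 needs (0, 4, 4) <= (1, 6, 4) -> finishes; pool += (0, 2, 1) = (1, 8, 5)
  P2 needs (1, 2, 5) <= (1, 8, 5) -> finishes; pool += (1, 1, 1) = (2, 9, 6)


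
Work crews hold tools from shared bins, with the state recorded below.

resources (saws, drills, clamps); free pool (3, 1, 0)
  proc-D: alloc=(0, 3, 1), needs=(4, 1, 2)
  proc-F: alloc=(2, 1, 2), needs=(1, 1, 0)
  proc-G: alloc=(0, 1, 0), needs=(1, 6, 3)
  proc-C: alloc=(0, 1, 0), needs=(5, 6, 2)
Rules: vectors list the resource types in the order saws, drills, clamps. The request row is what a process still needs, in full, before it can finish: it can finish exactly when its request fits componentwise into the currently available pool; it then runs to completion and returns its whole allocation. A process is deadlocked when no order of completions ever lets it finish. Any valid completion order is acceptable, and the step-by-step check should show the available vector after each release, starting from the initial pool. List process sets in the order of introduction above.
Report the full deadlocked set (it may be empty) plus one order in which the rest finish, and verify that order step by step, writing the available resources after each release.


The deadlocked set is proc-G and proc-C.
Key observation: even finishing proc-F, proc-D leaves just (5, 5, 3) free — too little drills for any of the remaining processes.
A valid finishing order for the others: proc-F, proc-D. Verifying each step:
  pool = (3, 1, 0)
  proc-F: need (1, 1, 0) fits (3, 1, 0); releases (2, 1, 2), pool now (5, 2, 2)
  proc-D: need (4, 1, 2) fits (5, 2, 2); releases (0, 3, 1), pool now (5, 5, 3)
None of the blocked processes ever fits:
  proc-G cannot run: need (1, 6, 3) vs free (5, 5, 3) (insufficient drills)
  proc-C cannot run: need (5, 6, 2) vs free (5, 5, 3) (insufficient drills)


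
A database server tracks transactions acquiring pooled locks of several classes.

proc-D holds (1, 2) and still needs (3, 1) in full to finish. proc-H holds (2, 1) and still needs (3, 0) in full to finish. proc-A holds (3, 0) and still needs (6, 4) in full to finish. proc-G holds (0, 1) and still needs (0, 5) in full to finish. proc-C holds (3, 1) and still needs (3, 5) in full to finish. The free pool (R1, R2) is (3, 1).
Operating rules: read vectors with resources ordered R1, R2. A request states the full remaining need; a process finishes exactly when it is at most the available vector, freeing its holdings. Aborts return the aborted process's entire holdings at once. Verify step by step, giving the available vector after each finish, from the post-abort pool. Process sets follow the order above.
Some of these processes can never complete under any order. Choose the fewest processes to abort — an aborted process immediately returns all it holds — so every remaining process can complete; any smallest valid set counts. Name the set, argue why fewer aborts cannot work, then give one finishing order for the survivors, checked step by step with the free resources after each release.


The answer: abort proc-C.
Key observation: no ordering could ever have run proc-G before the abort of proc-C; with (3, 1) back in the pool it fits at step 4.
No smaller set exists: with zero aborts the deadlock remains.
One survivor order: proc-D, proc-H, proc-A, proc-G. Check, step by step (post-abort pool first):
  pool = (6, 2)
  proc-D needs (3, 1) <= (6, 2) -> finishes; pool += (1, 2) = (7, 4)
  proc-H needs (3, 0) <= (7, 4) -> finishes; pool += (2, 1) = (9, 5)
  proc-A needs (6, 4) <= (9, 5) -> finishes; pool += (3, 0) = (12, 5)
  proc-G needs (0, 5) <= (12, 5) -> finishes; pool += (0, 1) = (12, 6)


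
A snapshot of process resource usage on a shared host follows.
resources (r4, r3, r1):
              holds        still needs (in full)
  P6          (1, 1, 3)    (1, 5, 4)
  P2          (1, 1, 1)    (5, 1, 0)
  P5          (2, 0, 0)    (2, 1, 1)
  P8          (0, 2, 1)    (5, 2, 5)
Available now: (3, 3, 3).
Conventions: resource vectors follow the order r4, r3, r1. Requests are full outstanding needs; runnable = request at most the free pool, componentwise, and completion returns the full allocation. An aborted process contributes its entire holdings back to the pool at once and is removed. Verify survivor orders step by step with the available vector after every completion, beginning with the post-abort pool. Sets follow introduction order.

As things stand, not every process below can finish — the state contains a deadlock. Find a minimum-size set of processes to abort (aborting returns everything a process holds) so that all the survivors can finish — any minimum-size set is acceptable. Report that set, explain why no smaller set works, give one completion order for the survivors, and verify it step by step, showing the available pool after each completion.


The answer: abort P8.
Key observation: the returned (0, 2, 1) from P8 is what brings P6 — unrunnable before, under any order — into play at step 2.
No smaller set exists: with zero aborts the deadlock remains.
One survivor order: P5, P6, P2. Walking it through (post-abort pool first):
  pool = (3, 5, 4)
  P5: need (2, 1, 1) fits (3, 5, 4); releases (2, 0, 0), pool now (5, 5, 4)
  P6: need (1, 5, 4) fits (5, 5, 4); releases (1, 1, 3), pool now (6, 6, 7)
  P2: need (5, 1, 0) fits (6, 6, 7); releases (1, 1, 1), pool now (7, 7, 8)


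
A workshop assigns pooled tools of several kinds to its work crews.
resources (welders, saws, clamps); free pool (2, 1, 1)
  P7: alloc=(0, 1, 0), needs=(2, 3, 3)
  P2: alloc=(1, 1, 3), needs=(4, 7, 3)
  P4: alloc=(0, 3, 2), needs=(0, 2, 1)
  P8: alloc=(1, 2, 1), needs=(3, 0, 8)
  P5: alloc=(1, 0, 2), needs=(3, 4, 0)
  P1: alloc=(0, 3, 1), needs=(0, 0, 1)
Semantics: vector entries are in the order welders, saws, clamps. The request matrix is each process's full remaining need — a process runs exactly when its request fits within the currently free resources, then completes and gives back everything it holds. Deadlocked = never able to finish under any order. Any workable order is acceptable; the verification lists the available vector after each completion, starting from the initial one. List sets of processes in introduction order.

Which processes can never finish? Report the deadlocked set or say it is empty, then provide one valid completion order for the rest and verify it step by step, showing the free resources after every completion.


Deadlocked set: P2, P8 and P5.
Key observation: no order helps: past P1, P4, P7, the free pool tops out at (2, 8, 4), below what each blocked process needs in welders.
The rest can finish in the order P1, P4, P7. Verifying each step:
  pool = (2, 1, 1)
  run P1 (needs (0, 0, 1), free (2, 1, 1)); after release of (0, 3, 1) the pool is (2, 4, 2)
  run P4 (needs (0, 2, 1), free (2, 4, 2)); after release of (0, 3, 2) the pool is (2, 7, 4)
  run P7 (needs (2, 3, 3), free (2, 7, 4)); after release of (0, 1, 0) the pool is (2, 8, 4)
None of the blocked processes ever fits:
  blocked: P2 wants (4, 7, 3), pool (2, 8, 4) — not enough welders
  blocked: P8 wants (3, 0, 8), pool (2, 8, 4) — not enough welders and clamps
  blocked: P5 wants (3, 4, 0), pool (2, 8, 4) — not enough welders


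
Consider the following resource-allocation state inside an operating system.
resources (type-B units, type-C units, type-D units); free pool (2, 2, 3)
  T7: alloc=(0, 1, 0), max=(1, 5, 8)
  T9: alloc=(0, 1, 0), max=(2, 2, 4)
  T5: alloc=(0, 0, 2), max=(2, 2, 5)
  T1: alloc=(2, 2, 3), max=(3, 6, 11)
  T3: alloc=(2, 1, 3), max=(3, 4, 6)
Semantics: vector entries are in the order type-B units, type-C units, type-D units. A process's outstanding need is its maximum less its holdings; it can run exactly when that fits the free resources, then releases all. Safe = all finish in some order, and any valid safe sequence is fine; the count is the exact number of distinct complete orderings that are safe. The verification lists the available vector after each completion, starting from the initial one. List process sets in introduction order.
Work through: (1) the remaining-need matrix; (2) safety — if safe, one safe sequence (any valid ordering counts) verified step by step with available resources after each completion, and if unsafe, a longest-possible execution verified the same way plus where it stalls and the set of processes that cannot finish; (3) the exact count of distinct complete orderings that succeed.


(1) Outstanding need per process (order type-B units, type-C units, type-D units):
  T7: (1, 4, 8)
  T9: (2, 1, 4)
  T5: (2, 2, 3)
  T1: (1, 4, 8)
  T3: (1, 3, 3)
(2) The state is SAFE; one workable sequence: T5, T9, T3, T1, T7.
Key observation: reading the order forward, T5 is the first process whose need (2, 2, 3) meets the free pool (2, 2, 3) exactly on a resource it requests.
Walking it through:
  pool = (2, 2, 3)
  run T5 (needs (2, 2, 3), free (2, 2, 3)); after release of (0, 0, 2) the pool is (2, 2, 5)
  run T9 (needs (2, 1, 4), free (2, 2, 5)); after release of (0, 1, 0) the pool is (2, 3, 5)
  run T3 (needs (1, 3, 3), free (2, 3, 5)); after release of (2, 1, 3) the pool is (4, 4, 8)
  run T1 (needs (1, 4, 8), free (4, 4, 8)); after release of (2, 2, 3) the pool is (6, 6, 11)
  run T7 (needs (1, 4, 8), free (6, 6, 11)); after release of (0, 1, 0) the pool is (6, 7, 11)
(3) The exact count: 2 of the possible complete orderings are safe sequences.


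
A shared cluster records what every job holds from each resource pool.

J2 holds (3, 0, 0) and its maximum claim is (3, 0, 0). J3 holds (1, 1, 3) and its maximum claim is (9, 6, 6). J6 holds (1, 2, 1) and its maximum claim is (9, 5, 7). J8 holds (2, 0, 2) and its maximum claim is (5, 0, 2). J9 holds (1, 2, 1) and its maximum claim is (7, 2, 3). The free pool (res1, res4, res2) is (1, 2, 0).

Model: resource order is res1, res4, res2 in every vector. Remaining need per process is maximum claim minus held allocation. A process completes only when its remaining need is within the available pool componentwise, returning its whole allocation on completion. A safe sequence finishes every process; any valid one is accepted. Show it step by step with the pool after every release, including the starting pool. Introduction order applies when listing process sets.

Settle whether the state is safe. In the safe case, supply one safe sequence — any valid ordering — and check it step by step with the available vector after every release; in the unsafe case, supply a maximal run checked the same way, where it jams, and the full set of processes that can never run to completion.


The state is UNSAFE.
Key observation: J2, J8, J9 can finish, but then (7, 4, 3) is all there is, and the blocked group's res1 demands exceed it.
A maximal execution: J2, J8, J9 — then nothing else fits. Verifying each step:
  pool = (1, 2, 0)
  J2: need (0, 0, 0) fits (1, 2, 0); releases (3, 0, 0), pool now (4, 2, 0)
  J8: need (3, 0, 0) fits (4, 2, 0); releases (2, 0, 2), pool now (6, 2, 2)
  J9: need (6, 0, 2) fits (6, 2, 2); releases (1, 2, 1), pool now (7, 4, 3)
  J3 cannot run: need (8, 5, 3) vs free (7, 4, 3) (insufficient res1 and res4)
  J6 cannot run: need (8, 3, 6) vs free (7, 4, 3) (insufficient res1 and res2)
Permanently blocked: J3 and J6.


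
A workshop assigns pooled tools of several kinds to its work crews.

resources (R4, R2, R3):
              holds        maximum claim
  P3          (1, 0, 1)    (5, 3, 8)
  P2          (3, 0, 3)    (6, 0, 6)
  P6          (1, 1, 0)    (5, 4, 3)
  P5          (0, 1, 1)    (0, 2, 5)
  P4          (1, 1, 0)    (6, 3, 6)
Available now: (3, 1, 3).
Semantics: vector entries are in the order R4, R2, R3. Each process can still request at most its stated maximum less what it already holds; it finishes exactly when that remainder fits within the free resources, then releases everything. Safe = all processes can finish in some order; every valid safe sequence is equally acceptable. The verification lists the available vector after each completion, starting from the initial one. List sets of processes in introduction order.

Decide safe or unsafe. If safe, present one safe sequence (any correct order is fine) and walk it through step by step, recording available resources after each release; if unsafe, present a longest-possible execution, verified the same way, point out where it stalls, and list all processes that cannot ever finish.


The state is SAFE; one workable sequence: P2, P5, P4, P6, P3.
Key observation: P2 is the earliest step where a requested resource binds exactly: need (3, 0, 3), pool (3, 1, 3) at its turn.
Check, step by step:
  pool = (3, 1, 3)
  P2 needs (3, 0, 3) <= (3, 1, 3) -> finishes; pool += (3, 0, 3) = (6, 1, 6)
  P5 needs (0, 1, 4) <= (6, 1, 6) -> finishes; pool += (0, 1, 1) = (6, 2, 7)
  P4 needs (5, 2, 6) <= (6, 2, 7) -> finishes; pool += (1, 1, 0) = (7, 3, 7)
  P6 needs (4, 3, 3) <= (7, 3, 7) -> finishes; pool += (1, 1, 0) = (8, 4, 7)
  P3 needs (4, 3, 7) <= (8, 4, 7) -> finishes; pool += (1, 0, 1) = (9, 4, 8)


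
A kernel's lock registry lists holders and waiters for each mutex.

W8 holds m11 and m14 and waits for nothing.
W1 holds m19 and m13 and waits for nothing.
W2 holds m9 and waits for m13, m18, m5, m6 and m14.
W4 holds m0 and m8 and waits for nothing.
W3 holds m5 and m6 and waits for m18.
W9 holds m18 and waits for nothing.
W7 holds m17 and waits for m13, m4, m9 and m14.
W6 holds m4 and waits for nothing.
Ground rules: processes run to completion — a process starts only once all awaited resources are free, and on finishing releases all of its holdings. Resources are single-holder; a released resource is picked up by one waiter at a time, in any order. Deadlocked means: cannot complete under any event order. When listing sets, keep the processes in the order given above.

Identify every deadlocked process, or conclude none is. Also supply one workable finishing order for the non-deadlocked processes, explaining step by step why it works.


The deadlocked set is empty.
Key observation: there is no circular wait here — follow any chain and it reaches a process that is free to run now.
One completion order for the rest: W4, W9, W3, W8, W6, W1, W2, W7.
Walking it through:
  W4: no waits; runs immediately, freeing m0 and m8
  W9: no waits; runs immediately, freeing m18
  W3 waits on m18 — all released -> runs and releases m5 and m6
  W8: no waits; runs immediately, freeing m11 and m14
  W6: no waits; runs immediately, freeing m4
  W1: no waits; runs immediately, freeing m19 and m13
  W2 waits on m13, m18, m5, m6 and m14 — all released -> runs and releases m9
  W7 waits on m13, m4, m9 and m14 — all released -> runs and releases m17


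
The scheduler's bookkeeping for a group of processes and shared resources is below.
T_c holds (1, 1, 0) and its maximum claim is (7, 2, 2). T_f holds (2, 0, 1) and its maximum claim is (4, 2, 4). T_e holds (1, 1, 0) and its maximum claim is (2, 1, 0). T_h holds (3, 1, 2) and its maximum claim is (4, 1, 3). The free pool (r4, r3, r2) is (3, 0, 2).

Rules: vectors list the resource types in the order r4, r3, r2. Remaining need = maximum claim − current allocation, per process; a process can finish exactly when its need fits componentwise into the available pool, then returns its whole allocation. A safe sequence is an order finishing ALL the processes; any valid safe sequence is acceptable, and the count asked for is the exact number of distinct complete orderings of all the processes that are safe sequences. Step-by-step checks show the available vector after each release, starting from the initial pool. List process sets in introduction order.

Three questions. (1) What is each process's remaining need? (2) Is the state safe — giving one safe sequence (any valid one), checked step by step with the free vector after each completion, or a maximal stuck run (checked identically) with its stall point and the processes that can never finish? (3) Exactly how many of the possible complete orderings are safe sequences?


(1) Outstanding need per process (order r4, r3, r2):
  T_c: (6, 1, 2)
  T_f: (2, 2, 3)
  T_e: (1, 0, 0)
  T_h: (1, 0, 1)
(2) SAFE. One safe sequence: T_h, T_e, T_f, T_c.
Key observation: T_f is the earliest step where a requested resource binds exactly: need (2, 2, 3), pool (7, 2, 4) at its turn.
Verifying each step:
  pool = (3, 0, 2)
  T_h: need (1, 0, 1) fits (3, 0, 2); releases (3, 1, 2), pool now (6, 1, 4)
  T_e: need (1, 0, 0) fits (6, 1, 4); releases (1, 1, 0), pool now (7, 2, 4)
  T_f: need (2, 2, 3) fits (7, 2, 4); releases (2, 0, 1), pool now (9, 2, 5)
  T_c: need (6, 1, 2) fits (9, 2, 5); releases (1, 1, 0), pool now (10, 3, 5)
(3) Exactly 6 of the possible complete orderings are safe sequences.


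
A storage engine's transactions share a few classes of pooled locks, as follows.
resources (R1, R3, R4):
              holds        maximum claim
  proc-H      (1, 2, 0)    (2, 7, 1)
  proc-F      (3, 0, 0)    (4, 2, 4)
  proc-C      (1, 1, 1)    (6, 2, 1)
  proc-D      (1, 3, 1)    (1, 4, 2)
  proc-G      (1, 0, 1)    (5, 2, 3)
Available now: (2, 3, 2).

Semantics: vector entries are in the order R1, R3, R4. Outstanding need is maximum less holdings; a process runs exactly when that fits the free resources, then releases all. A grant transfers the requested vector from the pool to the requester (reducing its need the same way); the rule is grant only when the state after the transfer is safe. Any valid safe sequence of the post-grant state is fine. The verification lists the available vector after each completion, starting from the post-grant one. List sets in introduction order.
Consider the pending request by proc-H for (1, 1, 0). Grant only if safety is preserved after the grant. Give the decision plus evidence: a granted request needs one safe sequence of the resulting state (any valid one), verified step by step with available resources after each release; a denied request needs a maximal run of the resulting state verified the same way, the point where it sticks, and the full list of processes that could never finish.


GRANT — the state after the grant stays safe, e.g. via proc-D, proc-H, proc-G, proc-F, proc-C.
Key observation: (1, 2, 2) free after granting still covers proc-D first, and each release covers the next.
Check on the post-grant state, step by step:
  pool = (1, 2, 2)
  run proc-D (needs (0, 1, 1), free (1, 2, 2)); after release of (1, 3, 1) the pool is (2, 5, 3)
  run proc-H (needs (0, 4, 1), free (2, 5, 3)); after release of (2, 3, 0) the pool is (4, 8, 3)
  run proc-G (needs (4, 2, 2), free (4, 8, 3)); after release of (1, 0, 1) the pool is (5, 8, 4)
  run proc-F (needs (1, 2, 4), free (5, 8, 4)); after release of (3, 0, 0) the pool is (8, 8, 4)
  run proc-C (needs (5, 1, 0), free (8, 8, 4)); after release of (1, 1, 1) the pool is (9, 9, 5)


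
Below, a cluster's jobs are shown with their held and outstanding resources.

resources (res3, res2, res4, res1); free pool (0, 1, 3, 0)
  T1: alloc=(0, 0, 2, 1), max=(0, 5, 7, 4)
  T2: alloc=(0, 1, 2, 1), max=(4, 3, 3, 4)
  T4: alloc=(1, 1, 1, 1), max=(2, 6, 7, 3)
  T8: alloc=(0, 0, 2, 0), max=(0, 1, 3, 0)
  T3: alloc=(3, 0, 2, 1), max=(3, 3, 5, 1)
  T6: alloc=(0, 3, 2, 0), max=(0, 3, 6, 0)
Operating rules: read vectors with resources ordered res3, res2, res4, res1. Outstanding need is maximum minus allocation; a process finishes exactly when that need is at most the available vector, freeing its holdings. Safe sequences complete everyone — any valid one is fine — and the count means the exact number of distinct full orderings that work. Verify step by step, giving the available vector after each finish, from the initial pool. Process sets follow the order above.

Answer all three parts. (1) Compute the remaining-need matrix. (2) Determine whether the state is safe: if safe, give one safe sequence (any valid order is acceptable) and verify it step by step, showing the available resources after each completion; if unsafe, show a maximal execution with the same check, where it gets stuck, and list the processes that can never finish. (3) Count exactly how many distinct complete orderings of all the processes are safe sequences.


(1) Remaining need (order res3, res2, res4, res1):
  T1: (0, 5, 5, 3)
  T2: (4, 2, 1, 3)
  T4: (1, 5, 6, 2)
  T8: (0, 1, 1, 0)
  T3: (0, 3, 3, 0)
  T6: (0, 0, 4, 0)
(2) The state is UNSAFE.
Key observation: res1 is the bottleneck — with T8, T6, T3 done the pool holds (3, 4, 9, 1), short of every remaining need.
The run T8, T6, T3 cannot be extended any further. Verifying each step:
  pool = (0, 1, 3, 0)
  run T8 (needs (0, 1, 1, 0), free (0, 1, 3, 0)); after release of (0, 0, 2, 0) the pool is (0, 1, 5, 0)
  run T6 (needs (0, 0, 4, 0), free (0, 1, 5, 0)); after release of (0, 3, 2, 0) the pool is (0, 4, 7, 0)
  run T3 (needs (0, 3, 3, 0), free (0, 4, 7, 0)); after release of (3, 0, 2, 1) the pool is (3, 4, 9, 1)
  T1 cannot run: need (0, 5, 5, 3) vs free (3, 4, 9, 1) (insufficient res2 and res1)
  T2 cannot run: need (4, 2, 1, 3) vs free (3, 4, 9, 1) (insufficient res3 and res1)
  T4 cannot run: need (1, 5, 6, 2) vs free (3, 4, 9, 1) (insufficient res2 and res1)
Never able to finish: T1, T2 and T4.
(3) Precisely 0 of the possible complete orderings are safe sequences.


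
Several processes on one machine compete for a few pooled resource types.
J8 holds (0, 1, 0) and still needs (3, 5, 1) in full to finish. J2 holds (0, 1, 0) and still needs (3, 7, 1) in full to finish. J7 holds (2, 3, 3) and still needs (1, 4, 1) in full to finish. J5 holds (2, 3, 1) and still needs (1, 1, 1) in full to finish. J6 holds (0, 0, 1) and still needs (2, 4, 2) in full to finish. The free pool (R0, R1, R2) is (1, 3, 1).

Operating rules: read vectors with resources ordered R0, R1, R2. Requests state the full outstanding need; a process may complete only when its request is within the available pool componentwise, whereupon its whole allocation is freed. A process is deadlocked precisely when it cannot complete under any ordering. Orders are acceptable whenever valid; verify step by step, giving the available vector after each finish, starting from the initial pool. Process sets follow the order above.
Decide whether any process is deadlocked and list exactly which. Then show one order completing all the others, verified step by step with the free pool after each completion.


Nothing here is deadlocked.
Key observation: the pool covers J5 at once, and every later process fits after earlier releases.
One completion order for the rest: J5, J7, J2, J6, J8. Walking it through:
  pool = (1, 3, 1)
  J5: need (1, 1, 1) fits (1, 3, 1); releases (2, 3, 1), pool now (3, 6, 2)
  J7: need (1, 4, 1) fits (3, 6, 2); releases (2, 3, 3), pool now (5, 9, 5)
  J2: need (3, 7, 1) fits (5, 9, 5); releases (0, 1, 0), pool now (5, 10, 5)
  J6: need (2, 4, 2) fits (5, 10, 5); releases (0, 0, 1), pool now (5, 10, 6)
  J8: need (3, 5, 1) fits (5, 10, 6); releases (0, 1, 0), pool now (5, 11, 6)
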